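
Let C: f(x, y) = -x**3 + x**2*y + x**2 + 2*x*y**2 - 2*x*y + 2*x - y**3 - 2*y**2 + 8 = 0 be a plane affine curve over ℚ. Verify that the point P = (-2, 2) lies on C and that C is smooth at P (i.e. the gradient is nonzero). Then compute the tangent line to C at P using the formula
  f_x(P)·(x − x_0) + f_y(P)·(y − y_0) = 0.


Tangent line at P: -18*x - 28*y + 20 = 0.

Step 1: f(-2, 2) = 0, so P lies on C.
Step 2: partial derivatives
  f_x(x, y) = -3*x**2 + 2*x*y + 2*x + 2*y**2 - 2*y + 2, f_y(x, y) = x**2 + 4*x*y - 2*x - 3*y**2 - 4*y.
  f_x(P) = -18, f_y(P) = -28 (gradient nonzero, so P is smooth).
Step 3: tangent line at P: -18·(x − -2) + -28·(y − 2) = 0.
Expanding: -18*x - 28*y + 20 = 0.


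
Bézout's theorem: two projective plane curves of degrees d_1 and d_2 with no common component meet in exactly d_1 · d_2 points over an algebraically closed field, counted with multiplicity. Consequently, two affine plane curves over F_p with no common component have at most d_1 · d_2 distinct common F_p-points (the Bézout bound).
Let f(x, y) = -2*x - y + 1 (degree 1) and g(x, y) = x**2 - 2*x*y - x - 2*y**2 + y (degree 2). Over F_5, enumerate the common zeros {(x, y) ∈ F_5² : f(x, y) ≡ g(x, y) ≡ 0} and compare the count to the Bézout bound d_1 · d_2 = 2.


Common zeros: ∅; count = 0; Bézout bound = 2.

deg(f) = 1, deg(g) = 2, so Bézout bound = 2.
Scan x ∈ F_5. For each x, list the y ∈ F_5 with f(x, y) ≡ 0 and those with g(x, y) ≡ 0 (mod 5); the common zeros in that column are the intersection.
  x = 0: f ≡ 0 at y ∈ {1}; g ≡ 0 at y ∈ {0, 3}; common: ∅.
  x = 1: f ≡ 0 at y ∈ {4}; g ≡ 0 at y ∈ {0, 2}; common: ∅.
  x = 2: f ≡ 0 at y ∈ {2}; g ≡ 0 at y ∈ {3}; common: ∅.
  x = 3: f ≡ 0 at y ∈ {0}; g ≡ 0 at y ∈ ∅; common: ∅.
  x = 4: f ≡ 0 at y ∈ {3}; g ≡ 0 at y ∈ {2}; common: ∅.
Collecting: common zeros = ∅, so the count is 0.
Comparison with the Bézout bound: 0 ≤ 2 = deg(f)·deg(g), as expected for curves with no common component (the affine F_5-count falls short of the bound because intersections may lie at infinity, over extension fields, or carry multiplicity).


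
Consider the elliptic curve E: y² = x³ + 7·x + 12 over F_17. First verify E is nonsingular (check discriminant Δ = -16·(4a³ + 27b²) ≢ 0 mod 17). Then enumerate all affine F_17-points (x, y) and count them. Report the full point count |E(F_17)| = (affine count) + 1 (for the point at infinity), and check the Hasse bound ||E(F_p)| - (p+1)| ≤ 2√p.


Affine points = {(2, 0), (3, 3), (3, 14), (4, 6), (4, 11), (5, 6), (5, 11), (6, 7), (6, 10), (7, 8), (7, 9), (8, 6), (8, 11), (11, 3), (11, 14), (14, 7), (14, 10), (16, 2), (16, 15)}; affine count = 19; |E(F_17)| = 20.

Discriminant check: Δ ∝ 4a³ + 27b² = 4·7³ + 27·12² = 4·343 + 27·144 ≡ 7 (mod 17). Nonzero ⇒ E is nonsingular.
For each x ∈ F_17, compute rhs = x³ + 7·x + 12 mod 17, then count y ∈ F_17 with y² ≡ rhs.
  x = 0: rhs = 12, matching y values: none (0 points).
  x = 1: rhs = 3, matching y values: none (0 points).
  x = 2: rhs = 0, matching y values: 0 (1 points).
  x = 3: rhs = 9, matching y values: 3, 14 (2 points).
  x = 4: rhs = 2, matching y values: 6, 11 (2 points).
  x = 5: rhs = 2, matching y values: 6, 11 (2 points).
  x = 6: rhs = 15, matching y values: 7, 10 (2 points).
  x = 7: rhs = 13, matching y values: 8, 9 (2 points).
  x = 8: rhs = 2, matching y values: 6, 11 (2 points).
  x = 9: rhs = 5, matching y values: none (0 points).
  x = 10: rhs = 11, matching y values: none (0 points).
  x = 11: rhs = 9, matching y values: 3, 14 (2 points).
  x = 12: rhs = 5, matching y values: none (0 points).
  x = 13: rhs = 5, matching y values: none (0 points).
  x = 14: rhs = 15, matching y values: 7, 10 (2 points).
  x = 15: rhs = 7, matching y values: none (0 points).
  x = 16: rhs = 4, matching y values: 2, 15 (2 points).
Total affine count: 19.
Full point count |E(F_17)| = 19 + 1 = 20.
Hasse bound: |20 − (17+1)| = |2| = 2 ≤ 2√17 ≈ 8.2462 ✓.


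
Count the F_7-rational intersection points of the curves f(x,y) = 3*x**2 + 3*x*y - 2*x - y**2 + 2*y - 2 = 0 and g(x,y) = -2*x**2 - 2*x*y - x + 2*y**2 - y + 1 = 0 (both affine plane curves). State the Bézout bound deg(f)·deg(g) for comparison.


Common zeros: ∅; count = 0; Bézout bound = 4.

deg(f) = 2, deg(g) = 2, so Bézout bound = 4.
Scan x ∈ F_7. For each x, list the y ∈ F_7 with f(x, y) ≡ 0 and those with g(x, y) ≡ 0 (mod 7); the common zeros in that column are the intersection.
  x = 0: f ≡ 0 at y ∈ ∅; g ≡ 0 at y ∈ {2}; common: ∅.
  x = 1: f ≡ 0 at y ∈ {6}; g ≡ 0 at y ∈ {2, 3}; common: ∅.
  x = 2: f ≡ 0 at y ∈ {3, 5}; g ≡ 0 at y ∈ ∅; common: ∅.
  x = 3: f ≡ 0 at y ∈ {5, 6}; g ≡ 0 at y ∈ ∅; common: ∅.
  x = 4: f ≡ 0 at y ∈ ∅; g ≡ 0 at y ∈ {0, 1}; common: ∅.
  x = 5: f ≡ 0 at y ∈ {0, 3}; g ≡ 0 at y ∈ {1}; common: ∅.
  x = 6: f ≡ 0 at y ∈ ∅; g ≡ 0 at y ∈ {0, 3}; common: ∅.
Collecting: common zeros = ∅, so the count is 0.
Comparison with the Bézout bound: 0 ≤ 4 = deg(f)·deg(g), as expected for curves with no common component (the affine F_7-count falls short of the bound because intersections may lie at infinity, over extension fields, or carry multiplicity).


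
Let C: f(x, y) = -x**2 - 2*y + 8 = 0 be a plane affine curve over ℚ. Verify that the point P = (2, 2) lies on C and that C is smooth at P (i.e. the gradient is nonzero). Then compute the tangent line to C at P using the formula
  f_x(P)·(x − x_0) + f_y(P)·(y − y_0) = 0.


Tangent line at P: -4*x - 2*y + 12 = 0.

Step 1: f(2, 2) = 0, so P lies on C.
Step 2: partial derivatives
  f_x(x, y) = -2*x, f_y(x, y) = -2.
  f_x(P) = -4, f_y(P) = -2 (gradient nonzero, so P is smooth).
Step 3: tangent line at P: -4·(x − 2) + -2·(y − 2) = 0.
Expanding: -4*x - 2*y + 12 = 0.


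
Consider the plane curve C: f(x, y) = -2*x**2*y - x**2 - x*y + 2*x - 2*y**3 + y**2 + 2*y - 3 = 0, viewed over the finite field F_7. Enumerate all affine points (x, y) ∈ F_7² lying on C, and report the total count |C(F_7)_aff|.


Affine F_7-points: {(0, 3), (2, 4), (3, 2), (4, 2), (4, 4), (4, 5)}; count = 6.

For each of the 49 pairs (x, y) ∈ F_7², evaluate f(x, y) mod 7. Record the zeros.
  x = 0: [0↦4, 1↦5, 2↦3, 3↦0, 4↦5, 5↦6, 6↦5]  zeros at y ∈ {3}
  x = 1: [0↦5, 1↦3, 2↦5, 3↦6, 4↦1, 5↦6, 6↦2]  zeros at y ∈ ∅
  x = 2: [0↦4, 1↦2, 2↦4, 3↦5, 4↦0, 5↦5, 6↦1]  zeros at y ∈ {4}
  x = 3: [0↦1, 1↦2, 2↦0, 3↦4, 4↦2, 5↦3, 6↦2]  zeros at y ∈ {2}
  x = 4: [0↦3, 1↦3, 2↦0, 3↦3, 4↦0, 5↦0, 6↦5]  zeros at y ∈ {2, 4, 5}
  x = 5: [0↦3, 1↦5, 2↦4, 3↦2, 4↦1, 5↦3, 6↦3]  zeros at y ∈ ∅
  x = 6: [0↦1, 1↦1, 2↦5, 3↦1, 4↦5, 5↦5, 6↦3]  zeros at y ∈ ∅
Collecting zeros: affine points = {(0, 3), (2, 4), (3, 2), (4, 2), (4, 4), (4, 5)}.
Total count |C(F_7)_aff| = 6.


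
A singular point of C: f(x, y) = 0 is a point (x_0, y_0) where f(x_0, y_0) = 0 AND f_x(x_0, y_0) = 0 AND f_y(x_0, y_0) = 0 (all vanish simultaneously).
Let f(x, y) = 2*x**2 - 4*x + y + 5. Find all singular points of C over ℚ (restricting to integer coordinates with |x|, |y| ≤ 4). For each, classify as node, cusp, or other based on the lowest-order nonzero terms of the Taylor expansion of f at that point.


No singular points in the scanned grid; C is smooth there.

Compute partial derivatives:
  f_x = 4*x - 4.
  f_y = 1.
f_y = 1 is a nonzero constant, so f_y never vanishes: no point (x, y) can satisfy f = f_x = f_y = 0. In particular no (x, y) ∈ {−4, ..., 4}² is singular; the curve is smooth.


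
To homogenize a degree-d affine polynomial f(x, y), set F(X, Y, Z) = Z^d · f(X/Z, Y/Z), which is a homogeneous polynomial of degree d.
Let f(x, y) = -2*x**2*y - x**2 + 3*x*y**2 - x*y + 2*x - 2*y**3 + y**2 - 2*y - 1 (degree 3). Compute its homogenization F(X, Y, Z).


F(X, Y, Z) = -2*X**2*Y - X**2*Z + 3*X*Y**2 - X*Y*Z + 2*X*Z**2 - 2*Y**3 + Y**2*Z - 2*Y*Z**2 - Z**3

deg(f) = 3.
Substitute x = X/Z, y = Y/Z into f, then multiply by Z^3.
  monomial -2·x^2·y^1 ↦ -2·X^2·Y^1·Z^0.
  monomial -1·x^2·y^0 ↦ -1·X^2·Y^0·Z^1.
  monomial 3·x^1·y^2 ↦ 3·X^1·Y^2·Z^0.
  monomial -1·x^1·y^1 ↦ -1·X^1·Y^1·Z^1.
  monomial 2·x^1·y^0 ↦ 2·X^1·Y^0·Z^2.
  monomial -2·x^0·y^3 ↦ -2·X^0·Y^3·Z^0.
  monomial 1·x^0·y^2 ↦ 1·X^0·Y^2·Z^1.
  monomial -2·x^0·y^1 ↦ -2·X^0·Y^1·Z^2.
  monomial -1·x^0·y^0 ↦ -1·X^0·Y^0·Z^3.
Collecting: F(X, Y, Z) = -2*X**2*Y - X**2*Z + 3*X*Y**2 - X*Y*Z + 2*X*Z**2 - 2*Y**3 + Y**2*Z - 2*Y*Z**2 - Z**3.


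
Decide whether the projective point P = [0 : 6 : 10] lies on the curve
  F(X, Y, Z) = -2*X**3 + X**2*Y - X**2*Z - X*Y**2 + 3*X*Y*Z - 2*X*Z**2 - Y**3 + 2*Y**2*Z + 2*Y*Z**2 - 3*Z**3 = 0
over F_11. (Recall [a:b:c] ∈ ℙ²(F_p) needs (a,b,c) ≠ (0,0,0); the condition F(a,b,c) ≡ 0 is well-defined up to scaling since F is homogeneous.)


F(0,6,10) ≡ 2 (mod 11); P is NOT on the curve.

Evaluate F(0, 6, 10) term-by-term (mod 11).
  -2*X**3 ↦ -2·0·1·1 = 0
  X**2*Y ↦ 1·0·6·1 = 0
  -X**2*Z ↦ -1·0·1·10 = 0
  -X*Y**2 ↦ -1·0·36·1 = 0
  3*X*Y*Z ↦ 3·0·6·10 = 0
  -2*X*Z**2 ↦ -2·0·1·100 = 0
  -Y**3 ↦ -1·1·216·1 = -216
  2*Y**2*Z ↦ 2·1·36·10 = 720
  2*Y*Z**2 ↦ 2·1·6·100 = 1200
  -3*Z**3 ↦ -3·1·1·1000 = -3000
Sum: F(0, 6, 10) = (0) + (0) + (0) + (0) + (0) + (0) + (-216) + (720) + (1200) + (-3000) = -1296.
Reducing mod 11: -1296 ≡ 2 (mod 11).
Since F(a, b, c) ≡ 2 ≠ 0 (mod 11), P does NOT lie on the curve.


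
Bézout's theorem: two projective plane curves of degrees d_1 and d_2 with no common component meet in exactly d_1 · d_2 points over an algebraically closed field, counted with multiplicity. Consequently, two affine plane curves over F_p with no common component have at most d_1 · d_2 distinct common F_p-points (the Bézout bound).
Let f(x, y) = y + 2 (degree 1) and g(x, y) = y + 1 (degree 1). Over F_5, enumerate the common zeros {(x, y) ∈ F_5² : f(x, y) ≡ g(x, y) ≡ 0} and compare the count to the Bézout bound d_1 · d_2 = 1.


Common zeros: ∅; count = 0; Bézout bound = 1.

deg(f) = 1, deg(g) = 1, so Bézout bound = 1.
Scan x ∈ F_5. For each x, list the y ∈ F_5 with f(x, y) ≡ 0 and those with g(x, y) ≡ 0 (mod 5); the common zeros in that column are the intersection.
  x = 0: f ≡ 0 at y ∈ {3}; g ≡ 0 at y ∈ {4}; common: ∅.
  x = 1: f ≡ 0 at y ∈ {3}; g ≡ 0 at y ∈ {4}; common: ∅.
  x = 2: f ≡ 0 at y ∈ {3}; g ≡ 0 at y ∈ {4}; common: ∅.
  x = 3: f ≡ 0 at y ∈ {3}; g ≡ 0 at y ∈ {4}; common: ∅.
  x = 4: f ≡ 0 at y ∈ {3}; g ≡ 0 at y ∈ {4}; common: ∅.
Collecting: common zeros = ∅, so the count is 0.
Comparison with the Bézout bound: 0 ≤ 1 = deg(f)·deg(g), as expected for curves with no common component (the affine F_5-count falls short of the bound because intersections may lie at infinity, over extension fields, or carry multiplicity).


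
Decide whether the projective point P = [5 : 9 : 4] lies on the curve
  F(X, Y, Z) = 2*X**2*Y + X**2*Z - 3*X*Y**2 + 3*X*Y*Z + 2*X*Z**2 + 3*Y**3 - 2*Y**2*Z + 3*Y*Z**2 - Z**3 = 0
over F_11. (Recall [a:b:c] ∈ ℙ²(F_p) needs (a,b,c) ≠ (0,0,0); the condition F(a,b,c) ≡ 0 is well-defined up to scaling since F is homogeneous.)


F(5,9,4) ≡ 6 (mod 11); P is NOT on the curve.

Evaluate F(5, 9, 4) term-by-term (mod 11).
  2*X**2*Y ↦ 2·25·9·1 = 450
  X**2*Z ↦ 1·25·1·4 = 100
  -3*X*Y**2 ↦ -3·5·81·1 = -1215
  3*X*Y*Z ↦ 3·5·9·4 = 540
  2*X*Z**2 ↦ 2·5·1·16 = 160
  3*Y**3 ↦ 3·1·729·1 = 2187
  -2*Y**2*Z ↦ -2·1·81·4 = -648
  3*Y*Z**2 ↦ 3·1·9·16 = 432
  -Z**3 ↦ -1·1·1·64 = -64
Sum: F(5, 9, 4) = (450) + (100) + (-1215) + (540) + (160) + (2187) + (-648) + (432) + (-64) = 1942.
Reducing mod 11: 1942 ≡ 6 (mod 11).
Since F(a, b, c) ≡ 6 ≠ 0 (mod 11), P does NOT lie on the curve.


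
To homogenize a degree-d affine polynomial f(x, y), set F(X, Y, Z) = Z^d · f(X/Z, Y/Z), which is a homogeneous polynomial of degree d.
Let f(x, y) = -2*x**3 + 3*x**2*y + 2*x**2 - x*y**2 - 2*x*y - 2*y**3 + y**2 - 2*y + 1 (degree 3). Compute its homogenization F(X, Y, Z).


F(X, Y, Z) = -2*X**3 + 3*X**2*Y + 2*X**2*Z - X*Y**2 - 2*X*Y*Z - 2*Y**3 + Y**2*Z - 2*Y*Z**2 + Z**3

deg(f) = 3.
Substitute x = X/Z, y = Y/Z into f, then multiply by Z^3.
  monomial -2·x^3·y^0 ↦ -2·X^3·Y^0·Z^0.
  monomial 3·x^2·y^1 ↦ 3·X^2·Y^1·Z^0.
  monomial 2·x^2·y^0 ↦ 2·X^2·Y^0·Z^1.
  monomial -1·x^1·y^2 ↦ -1·X^1·Y^2·Z^0.
  monomial -2·x^1·y^1 ↦ -2·X^1·Y^1·Z^1.
  monomial -2·x^0·y^3 ↦ -2·X^0·Y^3·Z^0.
  monomial 1·x^0·y^2 ↦ 1·X^0·Y^2·Z^1.
  monomial -2·x^0·y^1 ↦ -2·X^0·Y^1·Z^2.
  monomial 1·x^0·y^0 ↦ 1·X^0·Y^0·Z^3.
Collecting: F(X, Y, Z) = -2*X**3 + 3*X**2*Y + 2*X**2*Z - X*Y**2 - 2*X*Y*Z - 2*Y**3 + Y**2*Z - 2*Y*Z**2 + Z**3.


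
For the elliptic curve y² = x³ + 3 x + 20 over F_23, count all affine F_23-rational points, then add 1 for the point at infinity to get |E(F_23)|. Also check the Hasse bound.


Affine points = {(1, 1), (1, 22), (4, 2), (4, 21), (6, 1), (6, 22), (7, 4), (7, 19), (8, 2), (8, 21), (11, 2), (11, 21), (12, 6), (12, 17), (13, 5), (13, 18), (14, 0), (15, 6), (15, 17), (16, 1), (16, 22), (17, 4), (17, 19), (18, 8), (18, 15), (19, 6), (19, 17), (21, 11), (21, 12), (22, 4), (22, 19)}; affine count = 31; |E(F_23)| = 32.

Discriminant check: Δ ∝ 4a³ + 27b² = 4·3³ + 27·20² = 4·27 + 27·400 ≡ 6 (mod 23). Nonzero ⇒ E is nonsingular.
For each x ∈ F_23, compute rhs = x³ + 3·x + 20 mod 23, then count y ∈ F_23 with y² ≡ rhs.
  x = 0: rhs = 20, matching y values: none (0 points).
  x = 1: rhs = 1, matching y values: 1, 22 (2 points).
  x = 2: rhs = 11, matching y values: none (0 points).
  x = 3: rhs = 10, matching y values: none (0 points).
  x = 4: rhs = 4, matching y values: 2, 21 (2 points).
  x = 5: rhs = 22, matching y values: none (0 points).
  x = 6: rhs = 1, matching y values: 1, 22 (2 points).
  x = 7: rhs = 16, matching y values: 4, 19 (2 points).
  x = 8: rhs = 4, matching y values: 2, 21 (2 points).
  x = 9: rhs = 17, matching y values: none (0 points).
  x = 10: rhs = 15, matching y values: none (0 points).
  x = 11: rhs = 4, matching y values: 2, 21 (2 points).
  x = 12: rhs = 13, matching y values: 6, 17 (2 points).
  x = 13: rhs = 2, matching y values: 5, 18 (2 points).
  x = 14: rhs = 0, matching y values: 0 (1 points).
  x = 15: rhs = 13, matching y values: 6, 17 (2 points).
  x = 16: rhs = 1, matching y values: 1, 22 (2 points).
  x = 17: rhs = 16, matching y values: 4, 19 (2 points).
  x = 18: rhs = 18, matching y values: 8, 15 (2 points).
  x = 19: rhs = 13, matching y values: 6, 17 (2 points).
  x = 20: rhs = 7, matching y values: none (0 points).
  x = 21: rhs = 6, matching y values: 11, 12 (2 points).
  x = 22: rhs = 16, matching y values: 4, 19 (2 points).
Total affine count: 31.
Full point count |E(F_23)| = 31 + 1 = 32.
Hasse bound: |32 − (23+1)| = |8| = 8 ≤ 2√23 ≈ 9.5917 ✓.


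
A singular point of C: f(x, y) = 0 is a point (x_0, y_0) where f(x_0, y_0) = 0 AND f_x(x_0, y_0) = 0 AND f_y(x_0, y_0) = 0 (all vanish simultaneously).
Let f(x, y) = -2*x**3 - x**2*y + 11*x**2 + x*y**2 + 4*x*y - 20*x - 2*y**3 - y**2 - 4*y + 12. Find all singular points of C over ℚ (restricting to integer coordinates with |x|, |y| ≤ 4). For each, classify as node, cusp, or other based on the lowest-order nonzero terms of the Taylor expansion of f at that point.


Singular points: {(2, 0)}; classification: node.

Compute partial derivatives:
  f_x = -6*x**2 - 2*x*y + 22*x + y**2 + 4*y - 20.
  f_y = -x**2 + 2*x*y + 4*x - 6*y**2 - 2*y - 4.
Scan x_0 ∈ {−4, ..., 4}. For each x_0, f_y(x_0, y) is a polynomial in y; find its integer roots y ∈ {−4, ..., 4}, then test f_x and f at those candidates.
  x = -4: f_y(-4, y) = -6*y**2 - 10*y - 36; no integer root y with |y| ≤ 4.
  x = -3: f_y(-3, y) = -6*y**2 - 8*y - 25; no integer root y with |y| ≤ 4.
  x = -2: f_y(-2, y) = -6*y**2 - 6*y - 16; no integer root y with |y| ≤ 4.
  x = -1: f_y(-1, y) = -6*y**2 - 4*y - 9; no integer root y with |y| ≤ 4.
  x = 0: f_y(0, y) = -6*y**2 - 2*y - 4; no integer root y with |y| ≤ 4.
  x = 1: f_y(1, y) = -6*y**2 - 1; no integer root y with |y| ≤ 4.
  x = 2: f_y(2, y) = -6*y**2 + 2*y; vanishes at y ∈ {0}. (2, 0): f_x = 0, f = 0 — SINGULAR.
  x = 3: f_y(3, y) = -6*y**2 + 4*y - 1; no integer root y with |y| ≤ 4.
  x = 4: f_y(4, y) = -6*y**2 + 6*y - 4; no integer root y with |y| ≤ 4.
Only singular point on the grid: (2, 0).
Classify: substitute x = 2 + u, y = 0 + v and expand: f = -2*u**3 - u**2*v - u**2 + u*v**2 - 2*v**3 + v**2.
No constant or linear terms (consistent with a singular point). Quadratic part: -u**2 + v**2. Cubic part: -2*u**3 - u**2*v + u*v**2 - 2*v**3.
The quadratic part v**2 - u**2 = (v − u)(v + u) splits into two distinct linear factors, so there are two distinct tangent lines y − 0 = ±(x − 2) — this is a node (ordinary double point).
Classification: node.


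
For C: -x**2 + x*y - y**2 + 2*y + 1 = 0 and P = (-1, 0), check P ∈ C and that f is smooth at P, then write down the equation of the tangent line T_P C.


Tangent line at P: 2*x + y + 2 = 0.

Step 1: f(-1, 0) = 0, so P lies on C.
Step 2: partial derivatives
  f_x(x, y) = -2*x + y, f_y(x, y) = x - 2*y + 2.
  f_x(P) = 2, f_y(P) = 1 (gradient nonzero, so P is smooth).
Step 3: tangent line at P: 2·(x − -1) + 1·(y − 0) = 0.
Expanding: 2*x + y + 2 = 0.


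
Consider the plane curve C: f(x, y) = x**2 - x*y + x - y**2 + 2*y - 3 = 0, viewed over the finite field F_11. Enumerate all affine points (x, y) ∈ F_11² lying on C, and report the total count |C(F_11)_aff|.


Affine F_11-points: {(0, 4), (0, 9), (2, 5), (2, 6), (3, 4), (3, 6), (8, 7), (8, 9), (9, 7), (9, 8)}; count = 10.

For each of the 121 pairs (x, y) ∈ F_11², evaluate f(x, y) mod 11. Record the zeros.
  x = 0: [0↦8, 1↦9, 2↦8, 3↦5, 4↦0, 5↦4, 6↦6, 7↦6, 8↦4, 9↦0, 10↦5]  zeros at y ∈ {4, 9}
  x = 1: [0↦10, 1↦10, 2↦8, 3↦4, 4↦9, 5↦1, 6↦2, 7↦1, 8↦9, 9↦4, 10↦8]  zeros at y ∈ ∅
  x = 2: [0↦3, 1↦2, 2↦10, 3↦5, 4↦9, 5↦0, 6↦0, 7↦9, 8↦5, 9↦10, 10↦2]  zeros at y ∈ {5, 6}
  x = 3: [0↦9, 1↦7, 2↦3, 3↦8, 4↦0, 5↦1, 6↦0, 7↦8, 8↦3, 9↦7, 10↦9]  zeros at y ∈ {4, 6}
  x = 4: [0↦6, 1↦3, 2↦9, 3↦2, 4↦4, 5↦4, 6↦2, 7↦9, 8↦3, 9↦6, 10↦7]  zeros at y ∈ ∅
  x = 5: [0↦5, 1↦1, 2↦6, 3↦9, 4↦10, 5↦9, 6↦6, 7↦1, 8↦5, 9↦7, 10↦7]  zeros at y ∈ ∅
  x = 6: [0↦6, 1↦1, 2↦5, 3↦7, 4↦7, 5↦5, 6↦1, 7↦6, 8↦9, 9↦10, 10↦9]  zeros at y ∈ ∅
  x = 7: [0↦9, 1↦3, 2↦6, 3↦7, 4↦6, 5↦3, 6↦9, 7↦2, 8↦4, 9↦4, 10↦2]  zeros at y ∈ ∅
  x = 8: [0↦3, 1↦7, 2↦9, 3↦9, 4↦7, 5↦3, 6↦8, 7↦0, 8↦1, 9↦0, 10↦8]  zeros at y ∈ {7, 9}
  x = 9: [0↦10, 1↦2, 2↦3, 3↦2, 4↦10, 5↦5, 6↦9, 7↦0, 8↦0, 9↦9, 10↦5]  zeros at y ∈ {7, 8}
  x = 10: [0↦8, 1↦10, 2↦10, 3↦8, 4↦4, 5↦9, 6↦1, 7↦2, 8↦1, 9↦9, 10↦4]  zeros at y ∈ ∅
Collecting zeros: affine points = {(0, 4), (0, 9), (2, 5), (2, 6), (3, 4), (3, 6), (8, 7), (8, 9), (9, 7), (9, 8)}.
Total count |C(F_11)_aff| = 10.


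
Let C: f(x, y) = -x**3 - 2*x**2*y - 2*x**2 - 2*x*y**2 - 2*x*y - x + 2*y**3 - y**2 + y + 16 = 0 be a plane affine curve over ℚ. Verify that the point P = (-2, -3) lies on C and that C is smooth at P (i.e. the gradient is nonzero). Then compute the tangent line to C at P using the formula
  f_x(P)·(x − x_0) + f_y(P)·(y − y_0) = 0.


Tangent line at P: -41*x + 33*y + 17 = 0.

Step 1: f(-2, -3) = 0, so P lies on C.
Step 2: partial derivatives
  f_x(x, y) = -3*x**2 - 4*x*y - 4*x - 2*y**2 - 2*y - 1, f_y(x, y) = -2*x**2 - 4*x*y - 2*x + 6*y**2 - 2*y + 1.
  f_x(P) = -41, f_y(P) = 33 (gradient nonzero, so P is smooth).
Step 3: tangent line at P: -41·(x − -2) + 33·(y − -3) = 0.
Expanding: -41*x + 33*y + 17 = 0.


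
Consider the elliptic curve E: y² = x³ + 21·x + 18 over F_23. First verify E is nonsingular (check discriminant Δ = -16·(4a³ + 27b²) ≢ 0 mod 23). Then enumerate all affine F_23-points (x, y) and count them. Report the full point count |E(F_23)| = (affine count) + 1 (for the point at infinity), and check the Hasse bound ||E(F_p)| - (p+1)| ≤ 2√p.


Affine points = {(0, 8), (0, 15), (3, 4), (3, 19), (5, 8), (5, 15), (7, 5), (7, 18), (8, 10), (8, 13), (9, 4), (9, 19), (10, 3), (10, 20), (11, 4), (11, 19), (13, 2), (13, 21), (18, 8), (18, 15), (19, 10), (19, 13)}; affine count = 22; |E(F_23)| = 23.

Discriminant check: Δ ∝ 4a³ + 27b² = 4·21³ + 27·18² = 4·9261 + 27·324 ≡ 22 (mod 23). Nonzero ⇒ E is nonsingular.
For each x ∈ F_23, compute rhs = x³ + 21·x + 18 mod 23, then count y ∈ F_23 with y² ≡ rhs.
  x = 0: rhs = 18, matching y values: 8, 15 (2 points).
  x = 1: rhs = 17, matching y values: none (0 points).
  x = 2: rhs = 22, matching y values: none (0 points).
  x = 3: rhs = 16, matching y values: 4, 19 (2 points).
  x = 4: rhs = 5, matching y values: none (0 points).
  x = 5: rhs = 18, matching y values: 8, 15 (2 points).
  x = 6: rhs = 15, matching y values: none (0 points).
  x = 7: rhs = 2, matching y values: 5, 18 (2 points).
  x = 8: rhs = 8, matching y values: 10, 13 (2 points).
  x = 9: rhs = 16, matching y values: 4, 19 (2 points).
  x = 10: rhs = 9, matching y values: 3, 20 (2 points).
  x = 11: rhs = 16, matching y values: 4, 19 (2 points).
  x = 12: rhs = 20, matching y values: none (0 points).
  x = 13: rhs = 4, matching y values: 2, 21 (2 points).
  x = 14: rhs = 20, matching y values: none (0 points).
  x = 15: rhs = 5, matching y values: none (0 points).
  x = 16: rhs = 11, matching y values: none (0 points).
  x = 17: rhs = 21, matching y values: none (0 points).
  x = 18: rhs = 18, matching y values: 8, 15 (2 points).
  x = 19: rhs = 8, matching y values: 10, 13 (2 points).
  x = 20: rhs = 20, matching y values: none (0 points).
  x = 21: rhs = 14, matching y values: none (0 points).
  x = 22: rhs = 19, matching y values: none (0 points).
Total affine count: 22.
Full point count |E(F_23)| = 22 + 1 = 23.
Hasse bound: |23 − (23+1)| = |-1| = 1 ≤ 2√23 ≈ 9.5917 ✓.


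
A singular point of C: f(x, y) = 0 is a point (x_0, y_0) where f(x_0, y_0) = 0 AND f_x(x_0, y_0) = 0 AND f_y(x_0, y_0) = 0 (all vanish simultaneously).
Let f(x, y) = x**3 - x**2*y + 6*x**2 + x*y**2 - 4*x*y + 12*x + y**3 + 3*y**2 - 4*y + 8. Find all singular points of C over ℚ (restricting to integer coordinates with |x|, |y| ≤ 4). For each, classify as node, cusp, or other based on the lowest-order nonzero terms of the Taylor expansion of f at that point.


Singular points: {(-2, 0)}; classification: cusp.

Compute partial derivatives:
  f_x = 3*x**2 - 2*x*y + 12*x + y**2 - 4*y + 12.
  f_y = -x**2 + 2*x*y - 4*x + 3*y**2 + 6*y - 4.
Scan x_0 ∈ {−4, ..., 4}. For each x_0, f_y(x_0, y) is a polynomial in y; find its integer roots y ∈ {−4, ..., 4}, then test f_x and f at those candidates.
  x = -4: f_y(-4, y) = 3*y**2 - 2*y - 4; no integer root y with |y| ≤ 4.
  x = -3: f_y(-3, y) = 3*y**2 - 1; no integer root y with |y| ≤ 4.
  x = -2: f_y(-2, y) = 3*y**2 + 2*y; vanishes at y ∈ {0}. (-2, 0): f_x = 0, f = 0 — SINGULAR.
  x = -1: f_y(-1, y) = 3*y**2 + 4*y - 1; no integer root y with |y| ≤ 4.
  x = 0: f_y(0, y) = 3*y**2 + 6*y - 4; no integer root y with |y| ≤ 4.
  x = 1: f_y(1, y) = 3*y**2 + 8*y - 9; no integer root y with |y| ≤ 4.
  x = 2: f_y(2, y) = 3*y**2 + 10*y - 16; no integer root y with |y| ≤ 4.
  x = 3: f_y(3, y) = 3*y**2 + 12*y - 25; no integer root y with |y| ≤ 4.
  x = 4: f_y(4, y) = 3*y**2 + 14*y - 36; no integer root y with |y| ≤ 4.
Only singular point on the grid: (-2, 0).
Classify: substitute x = -2 + u, y = 0 + v and expand: f = u**3 - u**2*v + u*v**2 + v**3 + v**2.
No constant or linear terms (consistent with a singular point). Quadratic part: v**2. Cubic part: u**3 - u**2*v + u*v**2 + v**3.
The quadratic part v**2 is a perfect square, so there is a single (double) tangent line v = 0, i.e. y = 0. Restricting the cubic part to that line (v = 0) leaves u**3 ≠ 0, so f is not divisible by v and the branch is v² ≈ -u**3 to lowest order — this is a cusp.
Classification: cusp.


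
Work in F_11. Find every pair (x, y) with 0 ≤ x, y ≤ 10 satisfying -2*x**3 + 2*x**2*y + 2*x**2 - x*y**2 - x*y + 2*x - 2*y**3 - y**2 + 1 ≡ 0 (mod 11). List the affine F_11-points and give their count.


Affine F_11-points: {(0, 4), (1, 1), (1, 3), (1, 6), (2, 3), (2, 9), (4, 1), (6, 10), (8, 1), (8, 4), (8, 7), (9, 5)}; count = 12.

For each of the 121 pairs (x, y) ∈ F_11², evaluate f(x, y) mod 11. Record the zeros.
  x = 0: [0↦1, 1↦9, 2↦3, 3↦4, 4↦0, 5↦1, 6↦6, 7↦3, 8↦2, 9↦2, 10↦2]  zeros at y ∈ {4}
  x = 1: [0↦3, 1↦0, 2↦3, 3↦0, 4↦1, 5↦5, 6↦0, 7↦7, 8↦3, 9↦9, 10↦2]  zeros at y ∈ {1, 3, 6}
  x = 2: [0↦8, 1↦9, 2↦3, 3↦0, 4↦10, 5↦10, 6↦10, 7↦9, 8↦6, 9↦0, 10↦1]  zeros at y ∈ {3, 9}
  x = 3: [0↦4, 1↦2, 2↦2, 3↦3, 4↦4, 5↦4, 6↦2, 7↦8, 8↦10, 9↦7, 10↦9]  zeros at y ∈ ∅
  x = 4: [0↦1, 1↦0, 2↦10, 3↦8, 4↦4, 5↦8, 6↦8, 7↦3, 8↦3, 9↦7, 10↦3]  zeros at y ∈ {1}
  x = 5: [0↦9, 1↦2, 2↦4, 3↦3, 4↦9, 5↦10, 6↦5, 7↦4, 8↦6, 9↦10, 10↦4]  zeros at y ∈ ∅
  x = 6: [0↦5, 1↦7, 2↦5, 3↦9, 4↦7, 5↦9, 6↦3, 7↦10, 8↦7, 9↦4, 10↦0]  zeros at y ∈ {10}
  x = 7: [0↦10, 1↦3, 2↦1, 3↦3, 4↦8, 5↦4, 6↦1, 7↦9, 8↦5, 9↦10, 10↦1]  zeros at y ∈ ∅
  x = 8: [0↦1, 1↦0, 2↦2, 3↦6, 4↦0, 5↦5, 6↦9, 7↦0, 8↦10, 9↦5, 10↦6]  zeros at y ∈ {1, 4, 7}
  x = 9: [0↦10, 1↦8, 2↦7, 3↦6, 4↦4, 5↦0, 6↦4, 7↦4, 8↦10, 9↦10, 10↦3]  zeros at y ∈ {5}
  x = 10: [0↦3, 1↦4, 2↦4, 3↦2, 4↦8, 5↦10, 6↦7, 7↦9, 8↦4, 9↦2, 10↦2]  zeros at y ∈ ∅
Collecting zeros: affine points = {(0, 4), (1, 1), (1, 3), (1, 6), (2, 3), (2, 9), (4, 1), (6, 10), (8, 1), (8, 4), (8, 7), (9, 5)}.
Total count |C(F_11)_aff| = 12.


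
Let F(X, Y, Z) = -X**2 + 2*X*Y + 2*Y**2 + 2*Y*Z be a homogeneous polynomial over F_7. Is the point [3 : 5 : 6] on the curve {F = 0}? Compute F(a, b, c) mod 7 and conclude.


F(3,5,6) ≡ 5 (mod 7); P is NOT on the curve.

Evaluate F(3, 5, 6) term-by-term (mod 7).
  -X**2 ↦ -1·9·1·1 = -9
  2*X*Y ↦ 2·3·5·1 = 30
  2*Y**2 ↦ 2·1·25·1 = 50
  2*Y*Z ↦ 2·1·5·6 = 60
Sum: F(3, 5, 6) = (-9) + (30) + (50) + (60) = 131.
Reducing mod 7: 131 ≡ 5 (mod 7).
Since F(a, b, c) ≡ 5 ≠ 0 (mod 7), P does NOT lie on the curve.


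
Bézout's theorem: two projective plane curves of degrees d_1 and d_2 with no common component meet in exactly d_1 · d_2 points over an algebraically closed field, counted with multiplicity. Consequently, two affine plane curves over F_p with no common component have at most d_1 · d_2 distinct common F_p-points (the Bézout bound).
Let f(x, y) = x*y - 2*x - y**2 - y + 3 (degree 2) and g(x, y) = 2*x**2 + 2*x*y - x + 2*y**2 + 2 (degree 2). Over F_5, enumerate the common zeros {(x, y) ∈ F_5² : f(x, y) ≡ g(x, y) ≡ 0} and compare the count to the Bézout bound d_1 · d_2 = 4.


Common zeros: {(4, 0)}; count = 1; Bézout bound = 4.

deg(f) = 2, deg(g) = 2, so Bézout bound = 4.
Scan x ∈ F_5. For each x, list the y ∈ F_5 with f(x, y) ≡ 0 and those with g(x, y) ≡ 0 (mod 5); the common zeros in that column are the intersection.
  x = 0: f ≡ 0 at y ∈ ∅; g ≡ 0 at y ∈ {2, 3}; common: ∅.
  x = 1: f ≡ 0 at y ∈ {1, 4}; g ≡ 0 at y ∈ {2}; common: ∅.
  x = 2: f ≡ 0 at y ∈ ∅; g ≡ 0 at y ∈ ∅; common: ∅.
  x = 3: f ≡ 0 at y ∈ ∅; g ≡ 0 at y ∈ {1}; common: ∅.
  x = 4: f ≡ 0 at y ∈ {0, 3}; g ≡ 0 at y ∈ {0, 1}; common: {0}.
Collecting: common zeros = {(4, 0)}, so the count is 1.
Comparison with the Bézout bound: 1 ≤ 4 = deg(f)·deg(g), as expected for curves with no common component (the affine F_5-count falls short of the bound because intersections may lie at infinity, over extension fields, or carry multiplicity).


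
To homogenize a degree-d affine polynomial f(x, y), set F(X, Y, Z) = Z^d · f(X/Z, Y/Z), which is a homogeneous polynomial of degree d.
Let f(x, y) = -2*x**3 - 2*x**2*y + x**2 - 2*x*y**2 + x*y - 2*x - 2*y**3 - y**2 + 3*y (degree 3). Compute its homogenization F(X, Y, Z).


F(X, Y, Z) = -2*X**3 - 2*X**2*Y + X**2*Z - 2*X*Y**2 + X*Y*Z - 2*X*Z**2 - 2*Y**3 - Y**2*Z + 3*Y*Z**2

deg(f) = 3.
Substitute x = X/Z, y = Y/Z into f, then multiply by Z^3.
  monomial -2·x^3·y^0 ↦ -2·X^3·Y^0·Z^0.
  monomial -2·x^2·y^1 ↦ -2·X^2·Y^1·Z^0.
  monomial 1·x^2·y^0 ↦ 1·X^2·Y^0·Z^1.
  monomial -2·x^1·y^2 ↦ -2·X^1·Y^2·Z^0.
  monomial 1·x^1·y^1 ↦ 1·X^1·Y^1·Z^1.
  monomial -2·x^1·y^0 ↦ -2·X^1·Y^0·Z^2.
  monomial -2·x^0·y^3 ↦ -2·X^0·Y^3·Z^0.
  monomial -1·x^0·y^2 ↦ -1·X^0·Y^2·Z^1.
  monomial 3·x^0·y^1 ↦ 3·X^0·Y^1·Z^2.
Collecting: F(X, Y, Z) = -2*X**3 - 2*X**2*Y + X**2*Z - 2*X*Y**2 + X*Y*Z - 2*X*Z**2 - 2*Y**3 - Y**2*Z + 3*Y*Z**2.


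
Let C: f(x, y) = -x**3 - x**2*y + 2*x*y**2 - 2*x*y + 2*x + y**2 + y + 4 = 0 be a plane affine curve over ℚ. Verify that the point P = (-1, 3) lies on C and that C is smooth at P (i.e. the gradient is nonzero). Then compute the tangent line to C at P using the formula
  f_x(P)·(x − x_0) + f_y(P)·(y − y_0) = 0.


Tangent line at P: 17*x - 4*y + 29 = 0.

Step 1: f(-1, 3) = 0, so P lies on C.
Step 2: partial derivatives
  f_x(x, y) = -3*x**2 - 2*x*y + 2*y**2 - 2*y + 2, f_y(x, y) = -x**2 + 4*x*y - 2*x + 2*y + 1.
  f_x(P) = 17, f_y(P) = -4 (gradient nonzero, so P is smooth).
Step 3: tangent line at P: 17·(x − -1) + -4·(y − 3) = 0.
Expanding: 17*x - 4*y + 29 = 0.


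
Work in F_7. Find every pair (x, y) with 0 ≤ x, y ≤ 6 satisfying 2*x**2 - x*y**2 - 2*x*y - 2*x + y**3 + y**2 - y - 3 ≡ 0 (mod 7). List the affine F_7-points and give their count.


Affine F_7-points: {(0, 2), (1, 4), (3, 5), (4, 0), (5, 2), (5, 4), (5, 5), (6, 3)}; count = 8.

For each of the 49 pairs (x, y) ∈ F_7², evaluate f(x, y) mod 7. Record the zeros.
  x = 0: [0↦4, 1↦5, 2↦0, 3↦2, 4↦3, 5↦2, 6↦5]  zeros at y ∈ {2}
  x = 1: [0↦4, 1↦2, 2↦6, 3↦1, 4↦0, 5↦2, 6↦6]  zeros at y ∈ {4}
  x = 2: [0↦1, 1↦3, 2↦2, 3↦4, 4↦1, 5↦6, 6↦4]  zeros at y ∈ ∅
  x = 3: [0↦2, 1↦1, 2↦2, 3↦4, 4↦6, 5↦0, 6↦6]  zeros at y ∈ {5}
  x = 4: [0↦0, 1↦3, 2↦6, 3↦1, 4↦1, 5↦5, 6↦5]  zeros at y ∈ {0}
  x = 5: [0↦2, 1↦2, 2↦0, 3↦2, 4↦0, 5↦0, 6↦1]  zeros at y ∈ {2, 4, 5}
  x = 6: [0↦1, 1↦5, 2↦5, 3↦0, 4↦3, 5↦6, 6↦1]  zeros at y ∈ {3}
Collecting zeros: affine points = {(0, 2), (1, 4), (3, 5), (4, 0), (5, 2), (5, 4), (5, 5), (6, 3)}.
Total count |C(F_7)_aff| = 8.


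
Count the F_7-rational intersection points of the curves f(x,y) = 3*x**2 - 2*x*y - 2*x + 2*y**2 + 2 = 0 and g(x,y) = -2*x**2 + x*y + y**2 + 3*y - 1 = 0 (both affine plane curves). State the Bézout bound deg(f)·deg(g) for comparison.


Common zeros: ∅; count = 0; Bézout bound = 4.

deg(f) = 2, deg(g) = 2, so Bézout bound = 4.
Scan x ∈ F_7. For each x, list the y ∈ F_7 with f(x, y) ≡ 0 and those with g(x, y) ≡ 0 (mod 7); the common zeros in that column are the intersection.
  x = 0: f ≡ 0 at y ∈ ∅; g ≡ 0 at y ∈ ∅; common: ∅.
  x = 1: f ≡ 0 at y ∈ {2, 6}; g ≡ 0 at y ∈ {5}; common: ∅.
  x = 2: f ≡ 0 at y ∈ ∅; g ≡ 0 at y ∈ ∅; common: ∅.
  x = 3: f ≡ 0 at y ∈ ∅; g ≡ 0 at y ∈ {4}; common: ∅.
  x = 4: f ≡ 0 at y ∈ {0, 4}; g ≡ 0 at y ∈ ∅; common: ∅.
  x = 5: f ≡ 0 at y ∈ ∅; g ≡ 0 at y ∈ {1, 5}; common: ∅.
  x = 6: f ≡ 0 at y ∈ {0, 6}; g ≡ 0 at y ∈ {1, 4}; common: ∅.
Collecting: common zeros = ∅, so the count is 0.
Comparison with the Bézout bound: 0 ≤ 4 = deg(f)·deg(g), as expected for curves with no common component (the affine F_7-count falls short of the bound because intersections may lie at infinity, over extension fields, or carry multiplicity).


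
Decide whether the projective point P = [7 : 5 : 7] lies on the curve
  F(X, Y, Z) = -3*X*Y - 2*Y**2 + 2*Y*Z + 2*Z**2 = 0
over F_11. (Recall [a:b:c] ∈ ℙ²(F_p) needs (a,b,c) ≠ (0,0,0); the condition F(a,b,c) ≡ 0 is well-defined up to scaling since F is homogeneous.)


F(7,5,7) ≡ 2 (mod 11); P is NOT on the curve.

Evaluate F(7, 5, 7) term-by-term (mod 11).
  -3*X*Y ↦ -3·7·5·1 = -105
  -2*Y**2 ↦ -2·1·25·1 = -50
  2*Y*Z ↦ 2·1·5·7 = 70
  2*Z**2 ↦ 2·1·1·49 = 98
Sum: F(7, 5, 7) = (-105) + (-50) + (70) + (98) = 13.
Reducing mod 11: 13 ≡ 2 (mod 11).
Since F(a, b, c) ≡ 2 ≠ 0 (mod 11), P does NOT lie on the curve.


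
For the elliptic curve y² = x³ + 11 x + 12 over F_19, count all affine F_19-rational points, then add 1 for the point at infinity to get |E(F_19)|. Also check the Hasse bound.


Affine points = {(1, 9), (1, 10), (2, 2), (2, 17), (4, 5), (4, 14), (6, 3), (6, 16), (8, 2), (8, 17), (9, 2), (9, 17), (10, 1), (10, 18), (11, 1), (11, 18), (16, 3), (16, 16), (17, 1), (17, 18), (18, 0)}; affine count = 21; |E(F_19)| = 22.

Discriminant check: Δ ∝ 4a³ + 27b² = 4·11³ + 27·12² = 4·1331 + 27·144 ≡ 16 (mod 19). Nonzero ⇒ E is nonsingular.
For each x ∈ F_19, compute rhs = x³ + 11·x + 12 mod 19, then count y ∈ F_19 with y² ≡ rhs.
  x = 0: rhs = 12, matching y values: none (0 points).
  x = 1: rhs = 5, matching y values: 9, 10 (2 points).
  x = 2: rhs = 4, matching y values: 2, 17 (2 points).
  x = 3: rhs = 15, matching y values: none (0 points).
  x = 4: rhs = 6, matching y values: 5, 14 (2 points).
  x = 5: rhs = 2, matching y values: none (0 points).
  x = 6: rhs = 9, matching y values: 3, 16 (2 points).
  x = 7: rhs = 14, matching y values: none (0 points).
  x = 8: rhs = 4, matching y values: 2, 17 (2 points).
  x = 9: rhs = 4, matching y values: 2, 17 (2 points).
  x = 10: rhs = 1, matching y values: 1, 18 (2 points).
  x = 11: rhs = 1, matching y values: 1, 18 (2 points).
  x = 12: rhs = 10, matching y values: none (0 points).
  x = 13: rhs = 15, matching y values: none (0 points).
  x = 14: rhs = 3, matching y values: none (0 points).
  x = 15: rhs = 18, matching y values: none (0 points).
  x = 16: rhs = 9, matching y values: 3, 16 (2 points).
  x = 17: rhs = 1, matching y values: 1, 18 (2 points).
  x = 18: rhs = 0, matching y values: 0 (1 points).
Total affine count: 21.
Full point count |E(F_19)| = 21 + 1 = 22.
Hasse bound: |22 − (19+1)| = |2| = 2 ≤ 2√19 ≈ 8.7178 ✓.


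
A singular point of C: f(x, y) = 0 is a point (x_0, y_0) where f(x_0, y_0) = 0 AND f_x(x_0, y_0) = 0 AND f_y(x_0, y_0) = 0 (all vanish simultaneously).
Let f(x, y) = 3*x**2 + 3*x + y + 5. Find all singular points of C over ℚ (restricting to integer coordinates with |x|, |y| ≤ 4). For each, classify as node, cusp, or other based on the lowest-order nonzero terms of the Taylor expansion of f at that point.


No singular points in the scanned grid; C is smooth there.

Compute partial derivatives:
  f_x = 6*x + 3.
  f_y = 1.
f_y = 1 is a nonzero constant, so f_y never vanishes: no point (x, y) can satisfy f = f_x = f_y = 0. In particular no (x, y) ∈ {−4, ..., 4}² is singular; the curve is smooth.


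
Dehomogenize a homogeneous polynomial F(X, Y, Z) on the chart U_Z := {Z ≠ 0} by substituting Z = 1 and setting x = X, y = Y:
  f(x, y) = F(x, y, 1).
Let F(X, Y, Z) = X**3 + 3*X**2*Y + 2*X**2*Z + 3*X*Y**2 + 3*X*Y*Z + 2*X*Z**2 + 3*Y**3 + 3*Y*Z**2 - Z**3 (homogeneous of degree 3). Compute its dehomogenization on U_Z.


f(x, y) = x**3 + 3*x**2*y + 2*x**2 + 3*x*y**2 + 3*x*y + 2*x + 3*y**3 + 3*y - 1

On U_Z we set Z = 1. Each monomial c·X^i·Y^j·Z^k in F becomes c·x^i·y^j·1^k = c·x^i·y^j.
Substituting Z = 1: F(X, Y, 1) = x**3 + 3*x**2*y + 2*x**2 + 3*x*y**2 + 3*x*y + 2*x + 3*y**3 + 3*y - 1.
Note: deg(f) ≤ deg(F) = 3; strict inequality happens when F is divisible by Z (lost terms).


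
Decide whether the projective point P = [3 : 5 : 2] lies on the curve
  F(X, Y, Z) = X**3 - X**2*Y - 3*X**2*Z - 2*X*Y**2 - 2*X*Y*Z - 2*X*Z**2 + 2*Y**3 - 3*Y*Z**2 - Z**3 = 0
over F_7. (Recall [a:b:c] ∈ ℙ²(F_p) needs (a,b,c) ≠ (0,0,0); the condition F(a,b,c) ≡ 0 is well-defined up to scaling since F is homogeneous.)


F(3,5,2) ≡ 2 (mod 7); P is NOT on the curve.

Evaluate F(3, 5, 2) term-by-term (mod 7).
  X**3 ↦ 1·27·1·1 = 27
  -X**2*Y ↦ -1·9·5·1 = -45
  -3*X**2*Z ↦ -3·9·1·2 = -54
  -2*X*Y**2 ↦ -2·3·25·1 = -150
  -2*X*Y*Z ↦ -2·3·5·2 = -60
  -2*X*Z**2 ↦ -2·3·1·4 = -24
  2*Y**3 ↦ 2·1·125·1 = 250
  -3*Y*Z**2 ↦ -3·1·5·4 = -60
  -Z**3 ↦ -1·1·1·8 = -8
Sum: F(3, 5, 2) = (27) + (-45) + (-54) + (-150) + (-60) + (-24) + (250) + (-60) + (-8) = -124.
Reducing mod 7: -124 ≡ 2 (mod 7).
Since F(a, b, c) ≡ 2 ≠ 0 (mod 7), P does NOT lie on the curve.


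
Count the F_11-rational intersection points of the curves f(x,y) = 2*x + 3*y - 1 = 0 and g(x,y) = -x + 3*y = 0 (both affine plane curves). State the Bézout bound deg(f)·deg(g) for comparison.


Common zeros: {(4, 5)}; count = 1; Bézout bound = 1.

deg(f) = 1, deg(g) = 1, so Bézout bound = 1.
Scan x ∈ F_11. For each x, list the y ∈ F_11 with f(x, y) ≡ 0 and those with g(x, y) ≡ 0 (mod 11); the common zeros in that column are the intersection.
  x = 0: f ≡ 0 at y ∈ {4}; g ≡ 0 at y ∈ {0}; common: ∅.
  x = 1: f ≡ 0 at y ∈ {7}; g ≡ 0 at y ∈ {4}; common: ∅.
  x = 2: f ≡ 0 at y ∈ {10}; g ≡ 0 at y ∈ {8}; common: ∅.
  x = 3: f ≡ 0 at y ∈ {2}; g ≡ 0 at y ∈ {1}; common: ∅.
  x = 4: f ≡ 0 at y ∈ {5}; g ≡ 0 at y ∈ {5}; common: {5}.
  x = 5: f ≡ 0 at y ∈ {8}; g ≡ 0 at y ∈ {9}; common: ∅.
  x = 6: f ≡ 0 at y ∈ {0}; g ≡ 0 at y ∈ {2}; common: ∅.
  x = 7: f ≡ 0 at y ∈ {3}; g ≡ 0 at y ∈ {6}; common: ∅.
  x = 8: f ≡ 0 at y ∈ {6}; g ≡ 0 at y ∈ {10}; common: ∅.
  x = 9: f ≡ 0 at y ∈ {9}; g ≡ 0 at y ∈ {3}; common: ∅.
  x = 10: f ≡ 0 at y ∈ {1}; g ≡ 0 at y ∈ {7}; common: ∅.
Collecting: common zeros = {(4, 5)}, so the count is 1.
Comparison with the Bézout bound: 1 ≤ 1 = deg(f)·deg(g), as expected for curves with no common component (the bound is attained).


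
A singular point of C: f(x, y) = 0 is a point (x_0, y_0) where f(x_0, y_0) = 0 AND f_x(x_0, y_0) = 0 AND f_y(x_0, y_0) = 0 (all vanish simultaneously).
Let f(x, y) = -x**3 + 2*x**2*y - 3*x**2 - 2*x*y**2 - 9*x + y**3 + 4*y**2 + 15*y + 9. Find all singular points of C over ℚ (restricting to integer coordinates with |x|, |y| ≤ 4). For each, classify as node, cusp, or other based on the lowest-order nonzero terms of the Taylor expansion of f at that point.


Singular points: {(-3, -3)}; classification: cusp.

Compute partial derivatives:
  f_x = -3*x**2 + 4*x*y - 6*x - 2*y**2 - 9.
  f_y = 2*x**2 - 4*x*y + 3*y**2 + 8*y + 15.
Scan x_0 ∈ {−4, ..., 4}. For each x_0, f_y(x_0, y) is a polynomial in y; find its integer roots y ∈ {−4, ..., 4}, then test f_x and f at those candidates.
  x = -4: f_y(-4, y) = 3*y**2 + 24*y + 47; no integer root y with |y| ≤ 4.
  x = -3: f_y(-3, y) = 3*y**2 + 20*y + 33; vanishes at y ∈ {-3}. (-3, -3): f_x = 0, f = 0 — SINGULAR.
  x = -2: f_y(-2, y) = 3*y**2 + 16*y + 23; no integer root y with |y| ≤ 4.
  x = -1: f_y(-1, y) = 3*y**2 + 12*y + 17; no integer root y with |y| ≤ 4.
  x = 0: f_y(0, y) = 3*y**2 + 8*y + 15; no integer root y with |y| ≤ 4.
  x = 1: f_y(1, y) = 3*y**2 + 4*y + 17; no integer root y with |y| ≤ 4.
  x = 2: f_y(2, y) = 3*y**2 + 23; no integer root y with |y| ≤ 4.
  x = 3: f_y(3, y) = 3*y**2 - 4*y + 33; no integer root y with |y| ≤ 4.
  x = 4: f_y(4, y) = 3*y**2 - 8*y + 47; no integer root y with |y| ≤ 4.
Only singular point on the grid: (-3, -3).
Classify: substitute x = -3 + u, y = -3 + v and expand: f = -u**3 + 2*u**2*v - 2*u*v**2 + v**3 + v**2.
No constant or linear terms (consistent with a singular point). Quadratic part: v**2. Cubic part: -u**3 + 2*u**2*v - 2*u*v**2 + v**3.
The quadratic part v**2 is a perfect square, so there is a single (double) tangent line v = 0, i.e. y = -3. Restricting the cubic part to that line (v = 0) leaves -u**3 ≠ 0, so f is not divisible by v and the branch is v² ≈ u**3 to lowest order — this is a cusp.
Classification: cusp.
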